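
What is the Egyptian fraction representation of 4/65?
1/17 + 1/369 + 1/203873 + 1/83128196385

Greedy algorithm:
4/65: ceiling(65/4) = 17, use 1/17
3/1105: ceiling(1105/3) = 369, use 1/369
2/407745: ceiling(407745/2) = 203873, use 1/203873
1/83128196385: ceiling(83128196385/1) = 83128196385, use 1/83128196385
Result: 4/65 = 1/17 + 1/369 + 1/203873 + 1/83128196385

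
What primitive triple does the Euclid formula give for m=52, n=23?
(2175, 2392, 3233)

Euclid's formula: a = m² - n², b = 2mn, c = m² + n²
m = 52, n = 23
a = 52² - 23² = 2704 - 529 = 2175
b = 2 × 52 × 23 = 2392
c = 52² + 23² = 2704 + 529 = 3233
Verification: 2175² + 2392² = 4730625 + 5721664 = 10452289 = 3233² ✓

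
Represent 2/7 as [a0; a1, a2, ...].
[0; 3, 2]

Euclidean algorithm steps:
2 = 0 × 7 + 2
7 = 3 × 2 + 1
2 = 2 × 1 + 0
Continued fraction: [0; 3, 2]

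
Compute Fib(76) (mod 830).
187

Matrix identity: Q^n = [[F_(n+1), F_n], [F_n, F_(n-1)]] with Q = [[1,1],[1,0]].
n = 76 = 1001100₂. Square-and-multiply, entries mod 830:
Q^1 = [[1,1],[1,0]]
Q^2 = (Q^1)² = [[2,1],[1,1]]
Q^4 = (Q^2)² = [[5,3],[3,2]]
Q^9 = (Q^4)²·Q = [[55,34],[34,21]]
Q^19 = (Q^9)²·Q = [[125,31],[31,94]]
Q^38 = (Q^19)² = [[816,149],[149,667]]
Q^76 = (Q^38)² = [[817,187],[187,630]]
F_76 mod 830 = Q^76[0][1] = 187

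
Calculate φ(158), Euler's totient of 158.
78

158 = 2 × 79
φ(n) = n × ∏(1 - 1/p) for each prime p dividing n
φ(158) = 158 × (1 - 1/2) × (1 - 1/79) = 78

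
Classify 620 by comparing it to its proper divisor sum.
abundant

Proper divisors of 620: sum = 1 + 2 + 4 + 5 + 10 + 20 + 31 + 62 + 124 + 155 + 310 = 724
Since 724 > 620, 620 is abundant.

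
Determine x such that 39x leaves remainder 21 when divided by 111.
x ≡ 29 (mod 37)

gcd(39, 111) = 3, which divides 21, so solutions exist.
Divide through by 3: 13x ≡ 7 (mod 37).
Find 13^(-1) mod 37 by the extended Euclidean algorithm:
37 = 2 × 13 + 11  ⟹  11 = (1)·37 + (-2)·13
13 = 1 × 11 + 2  ⟹  2 = (-1)·37 + (3)·13
11 = 5 × 2 + 1  ⟹  1 = (6)·37 + (-17)·13
So (-17)·13 ≡ 1 (mod 37), i.e. 13^(-1) ≡ -17 ≡ 20 (mod 37).
x ≡ 20 × 7 = 140 ≡ 29 (mod 37).
Check: 39 × 29 = 1131 ≡ 21 (mod 111).
x ≡ 29 (mod 37), giving 3 solutions mod 111.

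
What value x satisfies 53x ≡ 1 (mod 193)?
51

gcd(53, 193) = 1, so the inverse exists.
Extended Euclidean algorithm on (193, 53):
193 = 3 × 53 + 34  ⟹  34 = (1)·193 + (-3)·53
53 = 1 × 34 + 19  ⟹  19 = (-1)·193 + (4)·53
34 = 1 × 19 + 15  ⟹  15 = (2)·193 + (-7)·53
19 = 1 × 15 + 4  ⟹  4 = (-3)·193 + (11)·53
15 = 3 × 4 + 3  ⟹  3 = (11)·193 + (-40)·53
4 = 1 × 3 + 1  ⟹  1 = (-14)·193 + (51)·53
So (51)·53 ≡ 1 (mod 193), i.e. 53^(-1) ≡ 51 (mod 193).
Check: 53 × 51 = 2703 ≡ 1 (mod 193)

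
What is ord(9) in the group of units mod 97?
24

97 is prime, so ord(9) divides φ(97) = 96.
Divisors of 96: 1, 2, 3, 4, 6, 8, 12, 16, 24, 32, 48, 96.
Repeated squaring: 9^1 ≡ 9, 9^2 ≡ 81, 9^4 ≡ 62, 9^8 ≡ 61, 9^16 ≡ 35, 9^32 ≡ 61, 9^64 ≡ 35 (mod 97).
Test 9^d mod 97 for each divisor d in increasing order:
9^1 ≡ 9
9^2 ≡ 81
9^3 = 9^2·9^1 ≡ 50
9^4 ≡ 62
9^6 = 9^4·9^2 ≡ 75
9^8 ≡ 61
9^12 = 9^8·9^4 ≡ 96
9^16 ≡ 35
9^24 = 9^16·9^8 ≡ 1  ← first divisor giving 1
The order is 24.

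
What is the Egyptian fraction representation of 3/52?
1/18 + 1/468

Greedy algorithm:
3/52: ceiling(52/3) = 18, use 1/18
1/468: ceiling(468/1) = 468, use 1/468
Result: 3/52 = 1/18 + 1/468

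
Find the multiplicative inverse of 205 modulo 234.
121

gcd(205, 234) = 1, so the inverse exists.
Extended Euclidean algorithm on (234, 205):
234 = 1 × 205 + 29  ⟹  29 = (1)·234 + (-1)·205
205 = 7 × 29 + 2  ⟹  2 = (-7)·234 + (8)·205
29 = 14 × 2 + 1  ⟹  1 = (99)·234 + (-113)·205
So (-113)·205 ≡ 1 (mod 234), i.e. 205^(-1) ≡ -113 ≡ 121 (mod 234).
Check: 205 × 121 = 24805 ≡ 1 (mod 234)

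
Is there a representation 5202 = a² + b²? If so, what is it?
21² + 69² (a=21, b=69)

Factorization: 5202 = 2 × 3^2 × 17^2
By Fermat: n is sum of two squares iff every prime p ≡ 3 (mod 4) appears to even power.
All primes ≡ 3 (mod 4) appear to even power.
Search a = 0, 1, 2, … for 5202 - a² a perfect square: first hit at a = 21: 5202 - 441 = 4761 = 69².
5202 = 21² + 69² = 441 + 4761 ✓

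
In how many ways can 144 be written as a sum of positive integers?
22540654445

p(n) counts ways to write n as a sum of positive integers (order ignored).
Euler's pentagonal recurrence: p(k) = p(k-1) + p(k-2) - p(k-5) - p(k-7) + p(k-12) + p(k-15) - ... (offsets j(3j∓1)/2, signs ++--, p(0)=1, p(<0)=0).
DP table for k = 0..143: p(0)=1, p(1)=1, p(2)=2, p(3)=3, p(4)=5, p(5)=7, p(6)=11, p(7)=15, p(8)=22, p(9)=30, p(10)=42, p(11)=56, p(12)=77, p(13)=101, p(14)=135, p(15)=176, p(16)=231, p(17)=297, p(18)=385, p(19)=490, p(20)=627, p(21)=792, p(22)=1002, p(23)=1255, p(24)=1575, p(25)=1958, p(26)=2436, p(27)=3010, p(28)=3718, p(29)=4565, p(30)=5604, p(31)=6842, p(32)=8349, p(33)=10143, p(34)=12310, p(35)=14883, p(36)=17977, p(37)=21637, p(38)=26015, p(39)=31185, p(40)=37338, p(41)=44583, p(42)=53174, p(43)=63261, p(44)=75175, p(45)=89134, p(46)=105558, p(47)=124754, p(48)=147273, p(49)=173525, p(50)=204226, p(51)=239943, p(52)=281589, p(53)=329931, p(54)=386155, p(55)=451276, p(56)=526823, p(57)=614154, p(58)=715220, p(59)=831820, p(60)=966467, p(61)=1121505, p(62)=1300156, p(63)=1505499, p(64)=1741630, p(65)=2012558, p(66)=2323520, p(67)=2679689, p(68)=3087735, p(69)=3554345, p(70)=4087968, p(71)=4697205, p(72)=5392783, p(73)=6185689, p(74)=7089500, p(75)=8118264, p(76)=9289091, p(77)=10619863, p(78)=12132164, p(79)=13848650, p(80)=15796476, p(81)=18004327, p(82)=20506255, p(83)=23338469, p(84)=26543660, p(85)=30167357, p(86)=34262962, p(87)=38887673, p(88)=44108109, p(89)=49995925, p(90)=56634173, p(91)=64112359, p(92)=72533807, p(93)=82010177, p(94)=92669720, p(95)=104651419, p(96)=118114304, p(97)=133230930, p(98)=150198136, p(99)=169229875, p(100)=190569292, p(101)=214481126, p(102)=241265379, p(103)=271248950, p(104)=304801365, p(105)=342325709, p(106)=384276336, p(107)=431149389, p(108)=483502844, p(109)=541946240, p(110)=607163746, p(111)=679903203, p(112)=761002156, p(113)=851376628, p(114)=952050665, p(115)=1064144451, p(116)=1188908248, p(117)=1327710076, p(118)=1482074143, p(119)=1653668665, p(120)=1844349560, p(121)=2056148051, p(122)=2291320912, p(123)=2552338241, p(124)=2841940500, p(125)=3163127352, p(126)=3519222692, p(127)=3913864295, p(128)=4351078600, p(129)=4835271870, p(130)=5371315400, p(131)=5964539504, p(132)=6620830889, p(133)=7346629512, p(134)=8149040695, p(135)=9035836076, p(136)=10015581680, p(137)=11097645016, p(138)=12292341831, p(139)=13610949895, p(140)=15065878135, p(141)=16670689208, p(142)=18440293320, p(143)=20390982757.
Final step: p(144) = p(143) + p(142) - p(139) - p(137) + p(132) + p(129) - p(122) - p(118) + p(109) + p(104) - p(93) - p(87) + p(74) + p(67) - p(52) - p(44) + p(27) + p(18)
= 20390982757 + 18440293320 - 13610949895 - 11097645016 + 6620830889 + 4835271870 - 2291320912 - 1482074143 + 541946240 + 304801365 - 82010177 - 38887673 + 7089500 + 2679689 - 281589 - 75175 + 3010 + 385
= 22540654445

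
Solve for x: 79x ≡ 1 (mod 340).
99

gcd(79, 340) = 1, so the inverse exists.
Extended Euclidean algorithm on (340, 79):
340 = 4 × 79 + 24  ⟹  24 = (1)·340 + (-4)·79
79 = 3 × 24 + 7  ⟹  7 = (-3)·340 + (13)·79
24 = 3 × 7 + 3  ⟹  3 = (10)·340 + (-43)·79
7 = 2 × 3 + 1  ⟹  1 = (-23)·340 + (99)·79
So (99)·79 ≡ 1 (mod 340), i.e. 79^(-1) ≡ 99 (mod 340).
Check: 79 × 99 = 7821 ≡ 1 (mod 340)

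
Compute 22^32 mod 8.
0

Repeated squaring. Binary of 32 = 100000.
22^1 ≡ 6 (mod 8); 22^2 ≡ 4 (mod 8); 22^4 ≡ 0 (mod 8); 22^8 ≡ 0 (mod 8); 22^16 ≡ 0 (mod 8); 22^32 ≡ 0 (mod 8)
22^32 = 22^32 ≡ 0 (mod 8)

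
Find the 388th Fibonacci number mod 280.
171

Matrix identity: Q^n = [[F_(n+1), F_n], [F_n, F_(n-1)]] with Q = [[1,1],[1,0]].
n = 388 = 110000100₂. Square-and-multiply, entries mod 280:
Q^1 = [[1,1],[1,0]]
Q^3 = (Q^1)²·Q = [[3,2],[2,1]]
Q^6 = (Q^3)² = [[13,8],[8,5]]
Q^12 = (Q^6)² = [[233,144],[144,89]]
Q^24 = (Q^12)² = [[265,168],[168,97]]
Q^48 = (Q^24)² = [[169,56],[56,113]]
Q^97 = (Q^48)²·Q = [[169,57],[57,112]]
Q^194 = (Q^97)² = [[170,57],[57,113]]
Q^388 = (Q^194)² = [[229,171],[171,58]]
F_388 mod 280 = Q^388[0][1] = 171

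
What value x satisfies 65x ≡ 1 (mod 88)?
65

gcd(65, 88) = 1, so the inverse exists.
Extended Euclidean algorithm on (88, 65):
88 = 1 × 65 + 23  ⟹  23 = (1)·88 + (-1)·65
65 = 2 × 23 + 19  ⟹  19 = (-2)·88 + (3)·65
23 = 1 × 19 + 4  ⟹  4 = (3)·88 + (-4)·65
19 = 4 × 4 + 3  ⟹  3 = (-14)·88 + (19)·65
4 = 1 × 3 + 1  ⟹  1 = (17)·88 + (-23)·65
So (-23)·65 ≡ 1 (mod 88), i.e. 65^(-1) ≡ -23 ≡ 65 (mod 88).
Check: 65 × 65 = 4225 ≡ 1 (mod 88)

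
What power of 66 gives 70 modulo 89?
67

Baby-step giant-step with step n = ⌈√89⌉ = 10.
Baby steps 66^j mod 89 (j:value) for j=0..9: 0:1, 1:66, 2:84, 3:26, 4:25, 5:48, 6:53, 7:27, 8:2, 9:43.
Giant-step multiplier: 66^(-10) ≡ 66^(88-10) = 66^78 ≡ 80 (mod 89).
Giant steps γ_i = 70·80^i mod 89: γ_0=70, γ_1=82, γ_2=63, γ_3=56, γ_4=30, γ_5=86, γ_6=27 (in table at j=7).
x = i·n + j = 6·10 + 7 = 67.
Check: 66^67 ≡ 70 (mod 89).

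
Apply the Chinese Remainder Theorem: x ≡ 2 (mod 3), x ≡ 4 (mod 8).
20

Using Chinese Remainder Theorem:
M = 3 × 8 = 24
M1 = 8, M2 = 3
y1 = 8^(-1) mod 3 = 2
y2 = 3^(-1) mod 8 = 3
x = (2×8×2 + 4×3×3) mod 24 = 20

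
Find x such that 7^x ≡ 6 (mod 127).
85

Baby-step giant-step with step n = ⌈√127⌉ = 12.
Baby steps 7^j mod 127 (j:value) for j=0..11: 0:1, 1:7, 2:49, 3:89, 4:115, 5:43, 6:47, 7:75, 8:17, 9:119, 10:71, 11:116.
Giant-step multiplier: 7^(-12) ≡ 7^(126-12) = 7^114 ≡ 94 (mod 127).
Giant steps γ_i = 6·94^i mod 127: γ_0=6, γ_1=56, γ_2=57, γ_3=24, γ_4=97, γ_5=101, γ_6=96, γ_7=7 (in table at j=1).
x = i·n + j = 7·12 + 1 = 85.
Check: 7^85 ≡ 6 (mod 127).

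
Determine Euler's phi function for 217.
180

217 = 7 × 31
φ(n) = n × ∏(1 - 1/p) for each prime p dividing n
φ(217) = 217 × (1 - 1/7) × (1 - 1/31) = 180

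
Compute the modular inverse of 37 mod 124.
57

gcd(37, 124) = 1, so the inverse exists.
Extended Euclidean algorithm on (124, 37):
124 = 3 × 37 + 13  ⟹  13 = (1)·124 + (-3)·37
37 = 2 × 13 + 11  ⟹  11 = (-2)·124 + (7)·37
13 = 1 × 11 + 2  ⟹  2 = (3)·124 + (-10)·37
11 = 5 × 2 + 1  ⟹  1 = (-17)·124 + (57)·37
So (57)·37 ≡ 1 (mod 124), i.e. 37^(-1) ≡ 57 (mod 124).
Check: 37 × 57 = 2109 ≡ 1 (mod 124)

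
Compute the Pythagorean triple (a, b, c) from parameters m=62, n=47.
(1635, 5828, 6053)

Euclid's formula: a = m² - n², b = 2mn, c = m² + n²
m = 62, n = 47
a = 62² - 47² = 3844 - 2209 = 1635
b = 2 × 62 × 47 = 5828
c = 62² + 47² = 3844 + 2209 = 6053
Verification: 1635² + 5828² = 2673225 + 33965584 = 36638809 = 6053² ✓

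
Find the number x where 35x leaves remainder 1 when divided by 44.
39

gcd(35, 44) = 1, so the inverse exists.
Extended Euclidean algorithm on (44, 35):
44 = 1 × 35 + 9  ⟹  9 = (1)·44 + (-1)·35
35 = 3 × 9 + 8  ⟹  8 = (-3)·44 + (4)·35
9 = 1 × 8 + 1  ⟹  1 = (4)·44 + (-5)·35
So (-5)·35 ≡ 1 (mod 44), i.e. 35^(-1) ≡ -5 ≡ 39 (mod 44).
Check: 35 × 39 = 1365 ≡ 1 (mod 44)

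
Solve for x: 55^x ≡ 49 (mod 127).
34

Baby-step giant-step with step n = ⌈√127⌉ = 12.
Baby steps 55^j mod 127 (j:value) for j=0..11: 0:1, 1:55, 2:104, 3:5, 4:21, 5:12, 6:25, 7:105, 8:60, 9:125, 10:17, 11:46.
Giant-step multiplier: 55^(-12) ≡ 55^(126-12) = 55^114 ≡ 38 (mod 127).
Giant steps γ_i = 49·38^i mod 127: γ_0=49, γ_1=84, γ_2=17 (in table at j=10).
x = i·n + j = 2·12 + 10 = 34.
Check: 55^34 ≡ 49 (mod 127).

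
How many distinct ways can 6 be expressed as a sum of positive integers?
11

p(n) counts ways to write n as a sum of positive integers (order ignored).
Examples: 6; 5 + 1; 4 + 2; 4 + 1 + 1; 3 + 3; ... (11 total)
p(6) = 11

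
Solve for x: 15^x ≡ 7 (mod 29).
16

Baby-step giant-step with step n = ⌈√29⌉ = 6.
Baby steps 15^j mod 29 (j:value) for j=0..5: 0:1, 1:15, 2:22, 3:11, 4:20, 5:10.
Giant-step multiplier: 15^(-6) ≡ 15^(28-6) = 15^22 ≡ 6 (mod 29).
Giant steps γ_i = 7·6^i mod 29: γ_0=7, γ_1=13, γ_2=20 (in table at j=4).
x = i·n + j = 2·6 + 4 = 16.
Check: 15^16 ≡ 7 (mod 29).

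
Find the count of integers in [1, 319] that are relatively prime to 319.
280

319 = 11 × 29
φ(n) = n × ∏(1 - 1/p) for each prime p dividing n
φ(319) = 319 × (1 - 1/11) × (1 - 1/29) = 280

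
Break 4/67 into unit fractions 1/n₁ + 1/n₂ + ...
1/17 + 1/1139

Greedy algorithm:
4/67: ceiling(67/4) = 17, use 1/17
1/1139: ceiling(1139/1) = 1139, use 1/1139
Result: 4/67 = 1/17 + 1/1139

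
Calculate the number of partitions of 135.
9035836076

p(n) counts ways to write n as a sum of positive integers (order ignored).
Euler's pentagonal recurrence: p(k) = p(k-1) + p(k-2) - p(k-5) - p(k-7) + p(k-12) + p(k-15) - ... (offsets j(3j∓1)/2, signs ++--, p(0)=1, p(<0)=0).
DP table for k = 0..134: p(0)=1, p(1)=1, p(2)=2, p(3)=3, p(4)=5, p(5)=7, p(6)=11, p(7)=15, p(8)=22, p(9)=30, p(10)=42, p(11)=56, p(12)=77, p(13)=101, p(14)=135, p(15)=176, p(16)=231, p(17)=297, p(18)=385, p(19)=490, p(20)=627, p(21)=792, p(22)=1002, p(23)=1255, p(24)=1575, p(25)=1958, p(26)=2436, p(27)=3010, p(28)=3718, p(29)=4565, p(30)=5604, p(31)=6842, p(32)=8349, p(33)=10143, p(34)=12310, p(35)=14883, p(36)=17977, p(37)=21637, p(38)=26015, p(39)=31185, p(40)=37338, p(41)=44583, p(42)=53174, p(43)=63261, p(44)=75175, p(45)=89134, p(46)=105558, p(47)=124754, p(48)=147273, p(49)=173525, p(50)=204226, p(51)=239943, p(52)=281589, p(53)=329931, p(54)=386155, p(55)=451276, p(56)=526823, p(57)=614154, p(58)=715220, p(59)=831820, p(60)=966467, p(61)=1121505, p(62)=1300156, p(63)=1505499, p(64)=1741630, p(65)=2012558, p(66)=2323520, p(67)=2679689, p(68)=3087735, p(69)=3554345, p(70)=4087968, p(71)=4697205, p(72)=5392783, p(73)=6185689, p(74)=7089500, p(75)=8118264, p(76)=9289091, p(77)=10619863, p(78)=12132164, p(79)=13848650, p(80)=15796476, p(81)=18004327, p(82)=20506255, p(83)=23338469, p(84)=26543660, p(85)=30167357, p(86)=34262962, p(87)=38887673, p(88)=44108109, p(89)=49995925, p(90)=56634173, p(91)=64112359, p(92)=72533807, p(93)=82010177, p(94)=92669720, p(95)=104651419, p(96)=118114304, p(97)=133230930, p(98)=150198136, p(99)=169229875, p(100)=190569292, p(101)=214481126, p(102)=241265379, p(103)=271248950, p(104)=304801365, p(105)=342325709, p(106)=384276336, p(107)=431149389, p(108)=483502844, p(109)=541946240, p(110)=607163746, p(111)=679903203, p(112)=761002156, p(113)=851376628, p(114)=952050665, p(115)=1064144451, p(116)=1188908248, p(117)=1327710076, p(118)=1482074143, p(119)=1653668665, p(120)=1844349560, p(121)=2056148051, p(122)=2291320912, p(123)=2552338241, p(124)=2841940500, p(125)=3163127352, p(126)=3519222692, p(127)=3913864295, p(128)=4351078600, p(129)=4835271870, p(130)=5371315400, p(131)=5964539504, p(132)=6620830889, p(133)=7346629512, p(134)=8149040695.
Final step: p(135) = p(134) + p(133) - p(130) - p(128) + p(123) + p(120) - p(113) - p(109) + p(100) + p(95) - p(84) - p(78) + p(65) + p(58) - p(43) - p(35) + p(18) + p(9)
= 8149040695 + 7346629512 - 5371315400 - 4351078600 + 2552338241 + 1844349560 - 851376628 - 541946240 + 190569292 + 104651419 - 26543660 - 12132164 + 2012558 + 715220 - 63261 - 14883 + 385 + 30
= 9035836076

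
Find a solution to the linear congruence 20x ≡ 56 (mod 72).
x ≡ 10 (mod 18)

gcd(20, 72) = 4, which divides 56, so solutions exist.
Divide through by 4: 5x ≡ 14 (mod 18).
Find 5^(-1) mod 18 by the extended Euclidean algorithm:
18 = 3 × 5 + 3  ⟹  3 = (1)·18 + (-3)·5
5 = 1 × 3 + 2  ⟹  2 = (-1)·18 + (4)·5
3 = 1 × 2 + 1  ⟹  1 = (2)·18 + (-7)·5
So (-7)·5 ≡ 1 (mod 18), i.e. 5^(-1) ≡ -7 ≡ 11 (mod 18).
x ≡ 11 × 14 = 154 ≡ 10 (mod 18).
Check: 20 × 10 = 200 ≡ 56 (mod 72).
x ≡ 10 (mod 18), giving 4 solutions mod 72.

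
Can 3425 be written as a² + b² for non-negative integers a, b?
17² + 56² (a=17, b=56)

Factorization: 3425 = 5^2 × 137
By Fermat: n is sum of two squares iff every prime p ≡ 3 (mod 4) appears to even power.
All primes ≡ 3 (mod 4) appear to even power.
Search a = 0, 1, 2, … for 3425 - a² a perfect square: first hit at a = 17: 3425 - 289 = 3136 = 56².
3425 = 17² + 56² = 289 + 3136 ✓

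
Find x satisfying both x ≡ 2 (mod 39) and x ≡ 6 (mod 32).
1094

Using Chinese Remainder Theorem:
M = 39 × 32 = 1248
M1 = 32, M2 = 39
y1 = 32^(-1) mod 39 = 11
y2 = 39^(-1) mod 32 = 23
x = (2×32×11 + 6×39×23) mod 1248 = 1094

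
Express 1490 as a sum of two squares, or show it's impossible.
11² + 37² (a=11, b=37)

Factorization: 1490 = 2 × 5 × 149
By Fermat: n is sum of two squares iff every prime p ≡ 3 (mod 4) appears to even power.
All primes ≡ 3 (mod 4) appear to even power.
Search a = 0, 1, 2, … for 1490 - a² a perfect square: first hit at a = 11: 1490 - 121 = 1369 = 37².
1490 = 11² + 37² = 121 + 1369 ✓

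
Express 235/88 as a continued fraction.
[2; 1, 2, 29]

Euclidean algorithm steps:
235 = 2 × 88 + 59
88 = 1 × 59 + 29
59 = 2 × 29 + 1
29 = 29 × 1 + 0
Continued fraction: [2; 1, 2, 29]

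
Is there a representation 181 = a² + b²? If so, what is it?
9² + 10² (a=9, b=10)

Factorization: 181 = 181
By Fermat: n is sum of two squares iff every prime p ≡ 3 (mod 4) appears to even power.
All primes ≡ 3 (mod 4) appear to even power.
Search a = 0, 1, 2, … for 181 - a² a perfect square: first hit at a = 9: 181 - 81 = 100 = 10².
181 = 9² + 10² = 81 + 100 ✓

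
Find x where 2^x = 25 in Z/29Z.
16

Baby-step giant-step with step n = ⌈√29⌉ = 6.
Baby steps 2^j mod 29 (j:value) for j=0..5: 0:1, 1:2, 2:4, 3:8, 4:16, 5:3.
Giant-step multiplier: 2^(-6) ≡ 2^(28-6) = 2^22 ≡ 5 (mod 29).
Giant steps γ_i = 25·5^i mod 29: γ_0=25, γ_1=9, γ_2=16 (in table at j=4).
x = i·n + j = 2·6 + 4 = 16.
Check: 2^16 ≡ 25 (mod 29).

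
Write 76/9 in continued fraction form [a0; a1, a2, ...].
[8; 2, 4]

Euclidean algorithm steps:
76 = 8 × 9 + 4
9 = 2 × 4 + 1
4 = 4 × 1 + 0
Continued fraction: [8; 2, 4]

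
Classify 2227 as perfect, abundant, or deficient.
deficient

Proper divisors of 2227: sum = 1 + 17 + 131 = 149
Since 149 < 2227, 2227 is deficient.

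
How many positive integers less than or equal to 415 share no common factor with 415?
328

415 = 5 × 83
φ(n) = n × ∏(1 - 1/p) for each prime p dividing n
φ(415) = 415 × (1 - 1/5) × (1 - 1/83) = 328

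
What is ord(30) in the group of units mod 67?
6

67 is prime, so ord(30) divides φ(67) = 66.
Divisors of 66: 1, 2, 3, 6, 11, 22, 33, 66.
Repeated squaring: 30^1 ≡ 30, 30^2 ≡ 29, 30^4 ≡ 37, 30^8 ≡ 29, 30^16 ≡ 37, 30^32 ≡ 29, 30^64 ≡ 37 (mod 67).
Test 30^d mod 67 for each divisor d in increasing order:
30^1 ≡ 30
30^2 ≡ 29
30^3 = 30^2·30^1 ≡ 66
30^6 = 30^4·30^2 ≡ 1  ← first divisor giving 1
The order is 6.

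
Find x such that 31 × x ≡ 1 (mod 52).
47

gcd(31, 52) = 1, so the inverse exists.
Extended Euclidean algorithm on (52, 31):
52 = 1 × 31 + 21  ⟹  21 = (1)·52 + (-1)·31
31 = 1 × 21 + 10  ⟹  10 = (-1)·52 + (2)·31
21 = 2 × 10 + 1  ⟹  1 = (3)·52 + (-5)·31
So (-5)·31 ≡ 1 (mod 52), i.e. 31^(-1) ≡ -5 ≡ 47 (mod 52).
Check: 31 × 47 = 1457 ≡ 1 (mod 52)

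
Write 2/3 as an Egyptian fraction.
1/2 + 1/6

Greedy algorithm:
2/3: ceiling(3/2) = 2, use 1/2
1/6: ceiling(6/1) = 6, use 1/6
Result: 2/3 = 1/2 + 1/6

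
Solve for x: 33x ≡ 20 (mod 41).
x ≡ 18 (mod 41)

gcd(33, 41) = 1, which divides 20, so solutions exist.
Find 33^(-1) mod 41 by the extended Euclidean algorithm:
41 = 1 × 33 + 8  ⟹  8 = (1)·41 + (-1)·33
33 = 4 × 8 + 1  ⟹  1 = (-4)·41 + (5)·33
So (5)·33 ≡ 1 (mod 41), i.e. 33^(-1) ≡ 5 (mod 41).
x ≡ 5 × 20 = 100 ≡ 18 (mod 41).
Check: 33 × 18 = 594 ≡ 20 (mod 41).
Unique solution: x ≡ 18 (mod 41)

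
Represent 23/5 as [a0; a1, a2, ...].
[4; 1, 1, 2]

Euclidean algorithm steps:
23 = 4 × 5 + 3
5 = 1 × 3 + 2
3 = 1 × 2 + 1
2 = 2 × 1 + 0
Continued fraction: [4; 1, 1, 2]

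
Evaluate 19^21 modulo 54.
1

Repeated squaring. Binary of 21 = 10101.
19^1 ≡ 19 (mod 54); 19^2 ≡ 37 (mod 54); 19^4 ≡ 19 (mod 54); 19^8 ≡ 37 (mod 54); 19^16 ≡ 19 (mod 54)
19^21 = 19^1 × 19^4 × 19^16 ≡ 1 (mod 54)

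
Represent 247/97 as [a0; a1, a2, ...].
[2; 1, 1, 4, 1, 8]

Euclidean algorithm steps:
247 = 2 × 97 + 53
97 = 1 × 53 + 44
53 = 1 × 44 + 9
44 = 4 × 9 + 8
9 = 1 × 8 + 1
8 = 8 × 1 + 0
Continued fraction: [2; 1, 1, 4, 1, 8]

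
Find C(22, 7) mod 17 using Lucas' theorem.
0

Using Lucas' theorem:
Write n=22 and k=7 in base 17:
n in base 17: [1, 5]
k in base 17: [0, 7]
C(22,7) mod 17 = ∏ C(n_i, k_i) mod 17
Digit binomials (mod 17): C(1,0) = 1; C(5,7) = 0 (k_i > n_i)
Product: 1 × 0 = 0 ≡ 0 (mod 17)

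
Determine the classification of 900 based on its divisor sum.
abundant

Proper divisors of 900: sum = 1 + 2 + 3 + 4 + 5 + 6 + 9 + 10 + ... + 180 + 225 + 300 + 450 (26 divisors) = 1921
Since 1921 > 900, 900 is abundant.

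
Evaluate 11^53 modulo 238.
163

Repeated squaring. Binary of 53 = 110101.
11^1 ≡ 11 (mod 238); 11^2 ≡ 121 (mod 238); 11^4 ≡ 123 (mod 238); 11^8 ≡ 135 (mod 238); 11^16 ≡ 137 (mod 238); 11^32 ≡ 205 (mod 238)
11^53 = 11^1 × 11^4 × 11^16 × 11^32 ≡ 163 (mod 238)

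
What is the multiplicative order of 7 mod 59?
29

59 is prime, so ord(7) divides φ(59) = 58.
Divisors of 58: 1, 2, 29, 58.
Repeated squaring: 7^1 ≡ 7, 7^2 ≡ 49, 7^4 ≡ 41, 7^8 ≡ 29, 7^16 ≡ 15, 7^32 ≡ 48 (mod 59).
Test 7^d mod 59 for each divisor d in increasing order:
7^1 ≡ 7
7^2 ≡ 49
7^29 = 7^16·7^8·7^4·7^1 ≡ 1  ← first divisor giving 1
The order is 29.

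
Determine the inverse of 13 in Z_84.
13

gcd(13, 84) = 1, so the inverse exists.
Extended Euclidean algorithm on (84, 13):
84 = 6 × 13 + 6  ⟹  6 = (1)·84 + (-6)·13
13 = 2 × 6 + 1  ⟹  1 = (-2)·84 + (13)·13
So (13)·13 ≡ 1 (mod 84), i.e. 13^(-1) ≡ 13 (mod 84).
Check: 13 × 13 = 169 ≡ 1 (mod 84)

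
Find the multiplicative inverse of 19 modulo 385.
304

gcd(19, 385) = 1, so the inverse exists.
Extended Euclidean algorithm on (385, 19):
385 = 20 × 19 + 5  ⟹  5 = (1)·385 + (-20)·19
19 = 3 × 5 + 4  ⟹  4 = (-3)·385 + (61)·19
5 = 1 × 4 + 1  ⟹  1 = (4)·385 + (-81)·19
So (-81)·19 ≡ 1 (mod 385), i.e. 19^(-1) ≡ -81 ≡ 304 (mod 385).
Check: 19 × 304 = 5776 ≡ 1 (mod 385)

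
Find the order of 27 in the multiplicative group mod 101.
100

101 is prime, so ord(27) divides φ(101) = 100.
Divisors of 100: 1, 2, 4, 5, 10, 20, 25, 50, 100.
Repeated squaring: 27^1 ≡ 27, 27^2 ≡ 22, 27^4 ≡ 80, 27^8 ≡ 37, 27^16 ≡ 56, 27^32 ≡ 5, 27^64 ≡ 25 (mod 101).
Test 27^d mod 101 for each divisor d in increasing order:
27^1 ≡ 27
27^2 ≡ 22
27^4 ≡ 80
27^5 = 27^4·27^1 ≡ 39
27^10 = 27^8·27^2 ≡ 6
27^20 = 27^16·27^4 ≡ 36
27^25 = 27^16·27^8·27^1 ≡ 91
27^50 = 27^32·27^16·27^2 ≡ 100
27^100 = 27^64·27^32·27^4 ≡ 1  ← first divisor giving 1
The order is 100.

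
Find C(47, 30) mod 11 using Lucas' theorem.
0

Using Lucas' theorem:
Write n=47 and k=30 in base 11:
n in base 11: [4, 3]
k in base 11: [2, 8]
C(47,30) mod 11 = ∏ C(n_i, k_i) mod 11
Digit binomials (mod 11): C(4,2) = 6; C(3,8) = 0 (k_i > n_i)
Product: 6 × 0 = 0 ≡ 0 (mod 11)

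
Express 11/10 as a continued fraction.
[1; 10]

Euclidean algorithm steps:
11 = 1 × 10 + 1
10 = 10 × 1 + 0
Continued fraction: [1; 10]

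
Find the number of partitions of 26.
2436

p(n) counts ways to write n as a sum of positive integers (order ignored).
Euler's pentagonal recurrence: p(k) = p(k-1) + p(k-2) - p(k-5) - p(k-7) + p(k-12) + p(k-15) - ... (offsets j(3j∓1)/2, signs ++--, p(0)=1, p(<0)=0).
DP table for k = 0..25: p(0)=1, p(1)=1, p(2)=2, p(3)=3, p(4)=5, p(5)=7, p(6)=11, p(7)=15, p(8)=22, p(9)=30, p(10)=42, p(11)=56, p(12)=77, p(13)=101, p(14)=135, p(15)=176, p(16)=231, p(17)=297, p(18)=385, p(19)=490, p(20)=627, p(21)=792, p(22)=1002, p(23)=1255, p(24)=1575, p(25)=1958.
Final step: p(26) = p(25) + p(24) - p(21) - p(19) + p(14) + p(11) - p(4) - p(0)
= 1958 + 1575 - 792 - 490 + 135 + 56 - 5 - 1
= 2436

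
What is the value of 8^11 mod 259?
162

Repeated squaring. Binary of 11 = 1011.
8^1 ≡ 8 (mod 259); 8^2 ≡ 64 (mod 259); 8^4 ≡ 211 (mod 259); 8^8 ≡ 232 (mod 259)
8^11 = 8^1 × 8^2 × 8^8 ≡ 162 (mod 259)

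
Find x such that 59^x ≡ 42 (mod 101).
51

Baby-step giant-step with step n = ⌈√101⌉ = 11.
Baby steps 59^j mod 101 (j:value) for j=0..10: 0:1, 1:59, 2:47, 3:46, 4:88, 5:41, 6:96, 7:8, 8:68, 9:73, 10:65.
Giant-step multiplier: 59^(-11) ≡ 59^(100-11) = 59^89 ≡ 67 (mod 101).
Giant steps γ_i = 42·67^i mod 101: γ_0=42, γ_1=87, γ_2=72, γ_3=77, γ_4=8 (in table at j=7).
x = i·n + j = 4·11 + 7 = 51.
Check: 59^51 ≡ 42 (mod 101).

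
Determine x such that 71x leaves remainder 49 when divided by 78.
x ≡ 71 (mod 78)

gcd(71, 78) = 1, which divides 49, so solutions exist.
Find 71^(-1) mod 78 by the extended Euclidean algorithm:
78 = 1 × 71 + 7  ⟹  7 = (1)·78 + (-1)·71
71 = 10 × 7 + 1  ⟹  1 = (-10)·78 + (11)·71
So (11)·71 ≡ 1 (mod 78), i.e. 71^(-1) ≡ 11 (mod 78).
x ≡ 11 × 49 = 539 ≡ 71 (mod 78).
Check: 71 × 71 = 5041 ≡ 49 (mod 78).
Unique solution: x ≡ 71 (mod 78)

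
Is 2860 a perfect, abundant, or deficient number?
abundant

Proper divisors of 2860: sum = 1 + 2 + 4 + 5 + 10 + 11 + 13 + 20 + ... + 286 + 572 + 715 + 1430 (23 divisors) = 4196
Since 4196 > 2860, 2860 is abundant.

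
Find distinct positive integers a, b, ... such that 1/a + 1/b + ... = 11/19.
1/2 + 1/13 + 1/494

Greedy algorithm:
11/19: ceiling(19/11) = 2, use 1/2
3/38: ceiling(38/3) = 13, use 1/13
1/494: ceiling(494/1) = 494, use 1/494
Result: 11/19 = 1/2 + 1/13 + 1/494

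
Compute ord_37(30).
18

37 is prime, so ord(30) divides φ(37) = 36.
Divisors of 36: 1, 2, 3, 4, 6, 9, 12, 18, 36.
Repeated squaring: 30^1 ≡ 30, 30^2 ≡ 12, 30^4 ≡ 33, 30^8 ≡ 16, 30^16 ≡ 34, 30^32 ≡ 9 (mod 37).
Test 30^d mod 37 for each divisor d in increasing order:
30^1 ≡ 30
30^2 ≡ 12
30^3 = 30^2·30^1 ≡ 27
30^4 ≡ 33
30^6 = 30^4·30^2 ≡ 26
30^9 = 30^8·30^1 ≡ 36
30^12 = 30^8·30^4 ≡ 10
30^18 = 30^16·30^2 ≡ 1  ← first divisor giving 1
The order is 18.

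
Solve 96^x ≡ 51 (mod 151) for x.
119

Baby-step giant-step with step n = ⌈√151⌉ = 13.
Baby steps 96^j mod 151 (j:value) for j=0..12: 0:1, 1:96, 2:5, 3:27, 4:25, 5:135, 6:125, 7:71, 8:21, 9:53, 10:105, 11:114, 12:72.
Giant-step multiplier: 96^(-13) ≡ 96^(150-13) = 96^137 ≡ 111 (mod 151).
Giant steps γ_i = 51·111^i mod 151: γ_0=51, γ_1=74, γ_2=60, γ_3=16, γ_4=115, γ_5=81, γ_6=82, γ_7=42, γ_8=132, γ_9=5 (in table at j=2).
x = i·n + j = 9·13 + 2 = 119.
Check: 96^119 ≡ 51 (mod 151).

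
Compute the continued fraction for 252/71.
[3; 1, 1, 4, 1, 1, 3]

Euclidean algorithm steps:
252 = 3 × 71 + 39
71 = 1 × 39 + 32
39 = 1 × 32 + 7
32 = 4 × 7 + 4
7 = 1 × 4 + 3
4 = 1 × 3 + 1
3 = 3 × 1 + 0
Continued fraction: [3; 1, 1, 4, 1, 1, 3]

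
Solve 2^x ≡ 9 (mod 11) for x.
6

Baby-step giant-step with step n = ⌈√11⌉ = 4.
Baby steps 2^j mod 11 (j:value) for j=0..3: 0:1, 1:2, 2:4, 3:8.
Giant-step multiplier: 2^(-4) ≡ 2^(10-4) = 2^6 ≡ 9 (mod 11).
Giant steps γ_i = 9·9^i mod 11: γ_0=9, γ_1=4 (in table at j=2).
x = i·n + j = 1·4 + 2 = 6.
Check: 2^6 ≡ 9 (mod 11).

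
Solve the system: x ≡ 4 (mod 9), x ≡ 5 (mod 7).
40

Using Chinese Remainder Theorem:
M = 9 × 7 = 63
M1 = 7, M2 = 9
y1 = 7^(-1) mod 9 = 4
y2 = 9^(-1) mod 7 = 4
x = (4×7×4 + 5×9×4) mod 63 = 40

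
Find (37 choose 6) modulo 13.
7

Using Lucas' theorem:
Write n=37 and k=6 in base 13:
n in base 13: [2, 11]
k in base 13: [0, 6]
C(37,6) mod 13 = ∏ C(n_i, k_i) mod 13
Digit binomials (mod 13): C(2,0) = 1; C(11,6) = 462 ≡ 7
Product: 1 × 7 = 7 ≡ 7 (mod 13)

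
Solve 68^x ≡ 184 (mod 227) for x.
157

Baby-step giant-step with step n = ⌈√227⌉ = 16.
Baby steps 68^j mod 227 (j:value) for j=0..15: 0:1, 1:68, 2:84, 3:37, 4:19, 5:157, 6:7, 7:22, 8:134, 9:32, 10:133, 11:191, 12:49, 13:154, 14:30, 15:224.
Giant-step multiplier: 68^(-16) ≡ 68^(226-16) = 68^210 ≡ 79 (mod 227).
Giant steps γ_i = 184·79^i mod 227: γ_0=184, γ_1=8, γ_2=178, γ_3=215, γ_4=187, γ_5=18, γ_6=60, γ_7=200, γ_8=137, γ_9=154 (in table at j=13).
x = i·n + j = 9·16 + 13 = 157.
Check: 68^157 ≡ 184 (mod 227).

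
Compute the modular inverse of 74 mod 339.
197

gcd(74, 339) = 1, so the inverse exists.
Extended Euclidean algorithm on (339, 74):
339 = 4 × 74 + 43  ⟹  43 = (1)·339 + (-4)·74
74 = 1 × 43 + 31  ⟹  31 = (-1)·339 + (5)·74
43 = 1 × 31 + 12  ⟹  12 = (2)·339 + (-9)·74
31 = 2 × 12 + 7  ⟹  7 = (-5)·339 + (23)·74
12 = 1 × 7 + 5  ⟹  5 = (7)·339 + (-32)·74
7 = 1 × 5 + 2  ⟹  2 = (-12)·339 + (55)·74
5 = 2 × 2 + 1  ⟹  1 = (31)·339 + (-142)·74
So (-142)·74 ≡ 1 (mod 339), i.e. 74^(-1) ≡ -142 ≡ 197 (mod 339).
Check: 74 × 197 = 14578 ≡ 1 (mod 339)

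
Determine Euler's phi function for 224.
96

224 = 2^5 × 7
φ(n) = n × ∏(1 - 1/p) for each prime p dividing n
φ(224) = 224 × (1 - 1/2) × (1 - 1/7) = 96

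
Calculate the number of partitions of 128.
4351078600

p(n) counts ways to write n as a sum of positive integers (order ignored).
Euler's pentagonal recurrence: p(k) = p(k-1) + p(k-2) - p(k-5) - p(k-7) + p(k-12) + p(k-15) - ... (offsets j(3j∓1)/2, signs ++--, p(0)=1, p(<0)=0).
DP table for k = 0..127: p(0)=1, p(1)=1, p(2)=2, p(3)=3, p(4)=5, p(5)=7, p(6)=11, p(7)=15, p(8)=22, p(9)=30, p(10)=42, p(11)=56, p(12)=77, p(13)=101, p(14)=135, p(15)=176, p(16)=231, p(17)=297, p(18)=385, p(19)=490, p(20)=627, p(21)=792, p(22)=1002, p(23)=1255, p(24)=1575, p(25)=1958, p(26)=2436, p(27)=3010, p(28)=3718, p(29)=4565, p(30)=5604, p(31)=6842, p(32)=8349, p(33)=10143, p(34)=12310, p(35)=14883, p(36)=17977, p(37)=21637, p(38)=26015, p(39)=31185, p(40)=37338, p(41)=44583, p(42)=53174, p(43)=63261, p(44)=75175, p(45)=89134, p(46)=105558, p(47)=124754, p(48)=147273, p(49)=173525, p(50)=204226, p(51)=239943, p(52)=281589, p(53)=329931, p(54)=386155, p(55)=451276, p(56)=526823, p(57)=614154, p(58)=715220, p(59)=831820, p(60)=966467, p(61)=1121505, p(62)=1300156, p(63)=1505499, p(64)=1741630, p(65)=2012558, p(66)=2323520, p(67)=2679689, p(68)=3087735, p(69)=3554345, p(70)=4087968, p(71)=4697205, p(72)=5392783, p(73)=6185689, p(74)=7089500, p(75)=8118264, p(76)=9289091, p(77)=10619863, p(78)=12132164, p(79)=13848650, p(80)=15796476, p(81)=18004327, p(82)=20506255, p(83)=23338469, p(84)=26543660, p(85)=30167357, p(86)=34262962, p(87)=38887673, p(88)=44108109, p(89)=49995925, p(90)=56634173, p(91)=64112359, p(92)=72533807, p(93)=82010177, p(94)=92669720, p(95)=104651419, p(96)=118114304, p(97)=133230930, p(98)=150198136, p(99)=169229875, p(100)=190569292, p(101)=214481126, p(102)=241265379, p(103)=271248950, p(104)=304801365, p(105)=342325709, p(106)=384276336, p(107)=431149389, p(108)=483502844, p(109)=541946240, p(110)=607163746, p(111)=679903203, p(112)=761002156, p(113)=851376628, p(114)=952050665, p(115)=1064144451, p(116)=1188908248, p(117)=1327710076, p(118)=1482074143, p(119)=1653668665, p(120)=1844349560, p(121)=2056148051, p(122)=2291320912, p(123)=2552338241, p(124)=2841940500, p(125)=3163127352, p(126)=3519222692, p(127)=3913864295.
Final step: p(128) = p(127) + p(126) - p(123) - p(121) + p(116) + p(113) - p(106) - p(102) + p(93) + p(88) - p(77) - p(71) + p(58) + p(51) - p(36) - p(28) + p(11) + p(2)
= 3913864295 + 3519222692 - 2552338241 - 2056148051 + 1188908248 + 851376628 - 384276336 - 241265379 + 82010177 + 44108109 - 10619863 - 4697205 + 715220 + 239943 - 17977 - 3718 + 56 + 2
= 4351078600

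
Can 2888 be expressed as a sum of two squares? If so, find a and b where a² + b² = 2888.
38² + 38² (a=38, b=38)

Factorization: 2888 = 2^3 × 19^2
By Fermat: n is sum of two squares iff every prime p ≡ 3 (mod 4) appears to even power.
All primes ≡ 3 (mod 4) appear to even power.
Search a = 0, 1, 2, … for 2888 - a² a perfect square: first hit at a = 38: 2888 - 1444 = 1444 = 38².
2888 = 38² + 38² = 1444 + 1444 ✓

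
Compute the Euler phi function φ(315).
144

315 = 3^2 × 5 × 7
φ(n) = n × ∏(1 - 1/p) for each prime p dividing n
φ(315) = 315 × (1 - 1/3) × (1 - 1/5) × (1 - 1/7) = 144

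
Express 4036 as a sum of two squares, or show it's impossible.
30² + 56² (a=30, b=56)

Factorization: 4036 = 2^2 × 1009
By Fermat: n is sum of two squares iff every prime p ≡ 3 (mod 4) appears to even power.
All primes ≡ 3 (mod 4) appear to even power.
Search a = 0, 1, 2, … for 4036 - a² a perfect square: first hit at a = 30: 4036 - 900 = 3136 = 56².
4036 = 30² + 56² = 900 + 3136 ✓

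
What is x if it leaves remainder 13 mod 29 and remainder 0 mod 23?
506

Using Chinese Remainder Theorem:
M = 29 × 23 = 667
M1 = 23, M2 = 29
y1 = 23^(-1) mod 29 = 24
y2 = 29^(-1) mod 23 = 4
x = (13×23×24 + 0×29×4) mod 667 = 506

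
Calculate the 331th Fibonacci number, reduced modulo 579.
458

Matrix identity: Q^n = [[F_(n+1), F_n], [F_n, F_(n-1)]] with Q = [[1,1],[1,0]].
n = 331 = 101001011₂. Square-and-multiply, entries mod 579:
Q^1 = [[1,1],[1,0]]
Q^2 = (Q^1)² = [[2,1],[1,1]]
Q^5 = (Q^2)²·Q = [[8,5],[5,3]]
Q^10 = (Q^5)² = [[89,55],[55,34]]
Q^20 = (Q^10)² = [[524,396],[396,128]]
Q^41 = (Q^20)²·Q = [[574,37],[37,537]]
Q^82 = (Q^41)² = [[236,577],[577,238]]
Q^165 = (Q^82)²·Q = [[326,116],[116,210]]
Q^331 = (Q^165)²·Q = [[102,458],[458,223]]
F_331 mod 579 = Q^331[0][1] = 458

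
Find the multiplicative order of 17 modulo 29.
4

29 is prime, so ord(17) divides φ(29) = 28.
Divisors of 28: 1, 2, 4, 7, 14, 28.
Repeated squaring: 17^1 ≡ 17, 17^2 ≡ 28, 17^4 ≡ 1, 17^8 ≡ 1, 17^16 ≡ 1 (mod 29).
Test 17^d mod 29 for each divisor d in increasing order:
17^1 ≡ 17
17^2 ≡ 28
17^4 ≡ 1  ← first divisor giving 1
The order is 4.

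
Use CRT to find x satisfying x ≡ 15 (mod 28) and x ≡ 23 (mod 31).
519

Using Chinese Remainder Theorem:
M = 28 × 31 = 868
M1 = 31, M2 = 28
y1 = 31^(-1) mod 28 = 19
y2 = 28^(-1) mod 31 = 10
x = (15×31×19 + 23×28×10) mod 868 = 519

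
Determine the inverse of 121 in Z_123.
61

gcd(121, 123) = 1, so the inverse exists.
Extended Euclidean algorithm on (123, 121):
123 = 1 × 121 + 2  ⟹  2 = (1)·123 + (-1)·121
121 = 60 × 2 + 1  ⟹  1 = (-60)·123 + (61)·121
So (61)·121 ≡ 1 (mod 123), i.e. 121^(-1) ≡ 61 (mod 123).
Check: 121 × 61 = 7381 ≡ 1 (mod 123)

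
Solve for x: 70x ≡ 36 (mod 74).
x ≡ 28 (mod 37)

gcd(70, 74) = 2, which divides 36, so solutions exist.
Divide through by 2: 35x ≡ 18 (mod 37).
Find 35^(-1) mod 37 by the extended Euclidean algorithm:
37 = 1 × 35 + 2  ⟹  2 = (1)·37 + (-1)·35
35 = 17 × 2 + 1  ⟹  1 = (-17)·37 + (18)·35
So (18)·35 ≡ 1 (mod 37), i.e. 35^(-1) ≡ 18 (mod 37).
x ≡ 18 × 18 = 324 ≡ 28 (mod 37).
Check: 70 × 28 = 1960 ≡ 36 (mod 74).
x ≡ 28 (mod 37), giving 2 solutions mod 74.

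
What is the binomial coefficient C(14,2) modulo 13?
0

Using Lucas' theorem:
Write n=14 and k=2 in base 13:
n in base 13: [1, 1]
k in base 13: [0, 2]
C(14,2) mod 13 = ∏ C(n_i, k_i) mod 13
Digit binomials (mod 13): C(1,0) = 1; C(1,2) = 0 (k_i > n_i)
Product: 1 × 0 = 0 ≡ 0 (mod 13)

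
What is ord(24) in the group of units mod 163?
81

163 is prime, so ord(24) divides φ(163) = 162.
Divisors of 162: 1, 2, 3, 6, 9, 18, 27, 54, 81, 162.
Repeated squaring: 24^1 ≡ 24, 24^2 ≡ 87, 24^4 ≡ 71, 24^8 ≡ 151, 24^16 ≡ 144, 24^32 ≡ 35, 24^64 ≡ 84, 24^128 ≡ 47 (mod 163).
Test 24^d mod 163 for each divisor d in increasing order:
24^1 ≡ 24
24^2 ≡ 87
24^3 = 24^2·24^1 ≡ 132
24^6 = 24^4·24^2 ≡ 146
24^9 = 24^8·24^1 ≡ 38
24^18 = 24^16·24^2 ≡ 140
24^27 = 24^16·24^8·24^2·24^1 ≡ 104
24^54 = 24^32·24^16·24^4·24^2 ≡ 58
24^81 = 24^64·24^16·24^1 ≡ 1  ← first divisor giving 1
The order is 81.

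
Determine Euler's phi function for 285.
144

285 = 3 × 5 × 19
φ(n) = n × ∏(1 - 1/p) for each prime p dividing n
φ(285) = 285 × (1 - 1/3) × (1 - 1/5) × (1 - 1/19) = 144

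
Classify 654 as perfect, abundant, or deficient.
abundant

Proper divisors of 654: sum = 1 + 2 + 3 + 6 + 109 + 218 + 327 = 666
Since 666 > 654, 654 is abundant.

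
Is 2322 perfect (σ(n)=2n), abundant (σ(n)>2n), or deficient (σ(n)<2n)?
abundant

Proper divisors of 2322: sum = 1 + 2 + 3 + 6 + 9 + 18 + 27 + 43 + 54 + 86 + 129 + 258 + 387 + 774 + 1161 = 2958
Since 2958 > 2322, 2322 is abundant.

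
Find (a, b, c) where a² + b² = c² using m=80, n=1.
(6399, 160, 6401)

Euclid's formula: a = m² - n², b = 2mn, c = m² + n²
m = 80, n = 1
a = 80² - 1² = 6400 - 1 = 6399
b = 2 × 80 × 1 = 160
c = 80² + 1² = 6400 + 1 = 6401
Verification: 6399² + 160² = 40947201 + 25600 = 40972801 = 6401² ✓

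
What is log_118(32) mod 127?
54

Baby-step giant-step with step n = ⌈√127⌉ = 12.
Baby steps 118^j mod 127 (j:value) for j=0..11: 0:1, 1:118, 2:81, 3:33, 4:84, 5:6, 6:73, 7:105, 8:71, 9:123, 10:36, 11:57.
Giant-step multiplier: 118^(-12) ≡ 118^(126-12) = 118^114 ≡ 76 (mod 127).
Giant steps γ_i = 32·76^i mod 127: γ_0=32, γ_1=19, γ_2=47, γ_3=16, γ_4=73 (in table at j=6).
x = i·n + j = 4·12 + 6 = 54.
Check: 118^54 ≡ 32 (mod 127).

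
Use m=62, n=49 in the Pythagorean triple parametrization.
(1443, 6076, 6245)

Euclid's formula: a = m² - n², b = 2mn, c = m² + n²
m = 62, n = 49
a = 62² - 49² = 3844 - 2401 = 1443
b = 2 × 62 × 49 = 6076
c = 62² + 49² = 3844 + 2401 = 6245
Verification: 1443² + 6076² = 2082249 + 36917776 = 39000025 = 6245² ✓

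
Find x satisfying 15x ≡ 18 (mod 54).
x ≡ 12 (mod 18)

gcd(15, 54) = 3, which divides 18, so solutions exist.
Divide through by 3: 5x ≡ 6 (mod 18).
Find 5^(-1) mod 18 by the extended Euclidean algorithm:
18 = 3 × 5 + 3  ⟹  3 = (1)·18 + (-3)·5
5 = 1 × 3 + 2  ⟹  2 = (-1)·18 + (4)·5
3 = 1 × 2 + 1  ⟹  1 = (2)·18 + (-7)·5
So (-7)·5 ≡ 1 (mod 18), i.e. 5^(-1) ≡ -7 ≡ 11 (mod 18).
x ≡ 11 × 6 = 66 ≡ 12 (mod 18).
Check: 15 × 12 = 180 ≡ 18 (mod 54).
x ≡ 12 (mod 18), giving 3 solutions mod 54.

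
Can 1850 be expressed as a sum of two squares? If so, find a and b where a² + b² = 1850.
1² + 43² (a=1, b=43)

Factorization: 1850 = 2 × 5^2 × 37
By Fermat: n is sum of two squares iff every prime p ≡ 3 (mod 4) appears to even power.
All primes ≡ 3 (mod 4) appear to even power.
Search a = 0, 1, 2, … for 1850 - a² a perfect square: first hit at a = 1: 1850 - 1 = 1849 = 43².
1850 = 1² + 43² = 1 + 1849 ✓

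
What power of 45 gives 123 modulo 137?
104

Baby-step giant-step with step n = ⌈√137⌉ = 12.
Baby steps 45^j mod 137 (j:value) for j=0..11: 0:1, 1:45, 2:107, 3:20, 4:78, 5:85, 6:126, 7:53, 8:56, 9:54, 10:101, 11:24.
Giant-step multiplier: 45^(-12) ≡ 45^(136-12) = 45^124 ≡ 77 (mod 137).
Giant steps γ_i = 123·77^i mod 137: γ_0=123, γ_1=18, γ_2=16, γ_3=136, γ_4=60, γ_5=99, γ_6=88, γ_7=63, γ_8=56 (in table at j=8).
x = i·n + j = 8·12 + 8 = 104.
Check: 45^104 ≡ 123 (mod 137).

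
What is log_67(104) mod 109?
98

Baby-step giant-step with step n = ⌈√109⌉ = 11.
Baby steps 67^j mod 109 (j:value) for j=0..10: 0:1, 1:67, 2:20, 3:32, 4:73, 5:95, 6:43, 7:47, 8:97, 9:68, 10:87.
Giant-step multiplier: 67^(-11) ≡ 67^(108-11) = 67^97 ≡ 65 (mod 109).
Giant steps γ_i = 104·65^i mod 109: γ_0=104, γ_1=2, γ_2=21, γ_3=57, γ_4=108, γ_5=44, γ_6=26, γ_7=55, γ_8=87 (in table at j=10).
x = i·n + j = 8·11 + 10 = 98.
Check: 67^98 ≡ 104 (mod 109).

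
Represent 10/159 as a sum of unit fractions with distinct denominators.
1/16 + 1/2544

Greedy algorithm:
10/159: ceiling(159/10) = 16, use 1/16
1/2544: ceiling(2544/1) = 2544, use 1/2544
Result: 10/159 = 1/16 + 1/2544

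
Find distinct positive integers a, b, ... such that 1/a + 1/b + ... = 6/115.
1/20 + 1/460

Greedy algorithm:
6/115: ceiling(115/6) = 20, use 1/20
1/460: ceiling(460/1) = 460, use 1/460
Result: 6/115 = 1/20 + 1/460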